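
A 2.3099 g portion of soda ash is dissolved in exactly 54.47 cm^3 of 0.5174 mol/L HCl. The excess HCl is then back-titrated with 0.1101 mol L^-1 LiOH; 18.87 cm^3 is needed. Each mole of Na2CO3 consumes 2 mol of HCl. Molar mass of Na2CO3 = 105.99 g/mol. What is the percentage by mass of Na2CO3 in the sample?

59.9%

Total n(HCl) added = 0.5174 x 0.05447 = 0.02818 mol.
n(LiOH) used = 0.1101 x 0.01887 = 0.002078 mol, which equals the excess n(HCl).
So n(HCl) consumed by the sample = 0.02818 - 0.002078 = 0.02611 mol.
n(Na2CO3) = 0.02611 / 2 = 0.01305 mol.
mass Na2CO3 = 0.01305 x 105.99 = 1.383 g, so %Na2CO3 = 1.383/2.3099 x 100 = 59.9%.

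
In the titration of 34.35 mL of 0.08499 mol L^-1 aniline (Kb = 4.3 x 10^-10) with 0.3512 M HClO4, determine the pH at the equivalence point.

2.90

n(C6H5NH2) = 0.08499 x 0.03435 = 0.002919 mol; V(HClO4) at equivalence = 0.002919/0.3512 = 0.008313 L.
At equivalence the base is fully converted to C6H5NH3+; total volume = 0.04266 L, so [C6H5NH3+] = 0.002919/0.04266 = 0.06843 M.
Ka(C6H5NH3+) = Kw/Kb = 1.0e-14 / 4.3 x 10^-10 = 2.33e-5.
[H^+] = sqrt(Ka x [C6H5NH3+]) = sqrt(2.33e-5 x 0.06843) = 0.00126 M.
pH = -log(0.00126) = 2.90.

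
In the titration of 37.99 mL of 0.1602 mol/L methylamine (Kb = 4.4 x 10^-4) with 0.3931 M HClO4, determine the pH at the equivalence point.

n(CH3NH2) = 0.1602 x 0.03799 = 0.006086 mol; V(HClO4) at equivalence = 0.006086/0.3931 = 0.01548 L.
At equivalence the base is fully converted to CH3NH3+; total volume = 0.05347 L, so [CH3NH3+] = 0.006086/0.05347 = 0.1138 M.
Ka(CH3NH3+) = Kw/Kb = 1.0e-14 / 4.4 x 10^-4 = 2.27e-11.
[H^+] = sqrt(Ka x [CH3NH3+]) = sqrt(2.27e-11 x 0.1138) = 1.61e-6 M.
pH = -log(1.61e-6) = 5.79.

5.79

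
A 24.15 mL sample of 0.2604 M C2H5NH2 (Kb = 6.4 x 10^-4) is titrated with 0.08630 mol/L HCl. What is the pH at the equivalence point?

n(C2H5NH2) = 0.2604 x 0.02415 = 0.006289 mol; V(HCl) at equivalence = 0.006289/0.08630 = 0.07287 L.
At equivalence the base is fully converted to C2H5NH3+; total volume = 0.09702 L, so [C2H5NH3+] = 0.006289/0.09702 = 0.06482 M.
Ka(C2H5NH3+) = Kw/Kb = 1.0e-14 / 6.4 x 10^-4 = 1.56e-11.
[H^+] = sqrt(Ka x [C2H5NH3+]) = sqrt(1.56e-11 x 0.06482) = 1.01e-6 M.
pH = -log(1.01e-6) = 6.00.

6.00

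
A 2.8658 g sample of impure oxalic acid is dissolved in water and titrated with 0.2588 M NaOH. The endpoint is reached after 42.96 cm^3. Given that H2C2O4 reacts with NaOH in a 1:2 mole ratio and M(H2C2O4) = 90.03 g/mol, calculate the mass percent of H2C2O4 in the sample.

17.5%

n(NaOH) = 0.2588 x 0.04296 = 0.01112 mol.
n(H2C2O4) = 0.01112 / 2 = 0.005559 mol.
mass of H2C2O4 = 0.005559 x 90.03 = 0.5005 g.
% purity = 0.5005 / 2.8658 x 100 = 17.5%.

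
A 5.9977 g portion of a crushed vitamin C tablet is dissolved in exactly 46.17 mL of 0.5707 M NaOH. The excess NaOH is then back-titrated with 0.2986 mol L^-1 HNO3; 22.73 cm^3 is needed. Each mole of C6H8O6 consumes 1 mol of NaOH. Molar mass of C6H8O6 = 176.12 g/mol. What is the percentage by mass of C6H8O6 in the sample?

Total n(NaOH) added = 0.5707 x 0.04617 = 0.02635 mol.
n(HNO3) used = 0.2986 x 0.02273 = 0.006787 mol, which equals the excess n(NaOH).
So n(NaOH) consumed by the sample = 0.02635 - 0.006787 = 0.01956 mol.
n(C6H8O6) = 0.01956 / 1 = 0.01956 mol.
mass C6H8O6 = 0.01956 x 176.12 = 3.445 g, so %C6H8O6 = 3.445/5.9977 x 100 = 57.4%.

57.4%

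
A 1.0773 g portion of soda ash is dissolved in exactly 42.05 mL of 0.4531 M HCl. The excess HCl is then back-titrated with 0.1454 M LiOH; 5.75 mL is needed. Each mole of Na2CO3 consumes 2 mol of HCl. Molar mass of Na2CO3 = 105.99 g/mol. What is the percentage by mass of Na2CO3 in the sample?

89.6%

Total n(HCl) added = 0.4531 x 0.04205 = 0.01905 mol.
n(LiOH) used = 0.1454 x 0.005750 = 0.0008360 mol, which equals the excess n(HCl).
So n(HCl) consumed by the sample = 0.01905 - 0.0008360 = 0.01822 mol.
n(Na2CO3) = 0.01822 / 2 = 0.009108 mol.
mass Na2CO3 = 0.009108 x 105.99 = 0.9654 g, so %Na2CO3 = 0.9654/1.0773 x 100 = 89.6%.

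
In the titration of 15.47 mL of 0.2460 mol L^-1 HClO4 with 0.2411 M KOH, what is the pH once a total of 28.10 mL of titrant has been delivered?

12.83

n(acid) = 0.2460 x 0.01547 = 0.003806 mol; n(KOH) added = 0.2411 x 0.02810 = 0.006775 mol.
Base is in excess by 0.006775 - 0.003806 = 0.002969 mol in a total volume of 0.04357 L.
[OH^-] = 0.002969/0.04357 = 0.06815 M, so pOH = 1.17 and pH = 14.00 - 1.17 = 12.83.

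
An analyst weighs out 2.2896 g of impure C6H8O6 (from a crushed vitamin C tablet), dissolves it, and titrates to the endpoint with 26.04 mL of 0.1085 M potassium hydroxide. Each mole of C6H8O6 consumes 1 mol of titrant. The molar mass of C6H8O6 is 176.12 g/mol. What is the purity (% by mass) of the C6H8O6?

n(KOH) = 0.1085 x 0.02604 = 0.002825 mol.
n(C6H8O6) = 0.002825 / 1 = 0.002825 mol.
mass of C6H8O6 = 0.002825 x 176.12 = 0.4976 g.
% purity = 0.4976 / 2.2896 x 100 = 21.7%.

21.7%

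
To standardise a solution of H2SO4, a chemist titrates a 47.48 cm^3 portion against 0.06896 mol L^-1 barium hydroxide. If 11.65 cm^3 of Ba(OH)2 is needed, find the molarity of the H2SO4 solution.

n(Ba(OH)2) delivered = 0.06896 x 0.01165 = 0.0008034 mol.
For a 1:1 reaction, n(H2SO4) = 0.0008034 mol.
[H2SO4] = 0.0008034 mol / 0.04748 L = 0.0169 M.

0.0169 M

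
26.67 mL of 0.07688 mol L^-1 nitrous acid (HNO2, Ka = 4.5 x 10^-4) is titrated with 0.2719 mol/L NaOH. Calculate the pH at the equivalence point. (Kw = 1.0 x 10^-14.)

n(HNO2) = 0.07688 x 0.02667 = 0.002050 mol; V(NaOH) at equivalence = 0.002050/0.2719 = 0.007541 L.
At equivalence all the acid is converted to NO2-; total volume = 0.02667 + 0.007541 = 0.03421 L, so [NO2-] = 0.002050/0.03421 = 0.05993 M.
Kb = Kw/Ka = 1.0e-14 / 4.5 x 10^-4 = 2.22e-11.
[OH^-] = sqrt(Kb x [NO2-]) = sqrt(2.22e-11 x 0.05993) = 1.15e-6 M.
pOH = 5.94, so pH = 14.00 - 5.94 = 8.06.

8.06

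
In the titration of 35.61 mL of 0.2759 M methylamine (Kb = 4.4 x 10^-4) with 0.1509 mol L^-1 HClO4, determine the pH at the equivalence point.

n(CH3NH2) = 0.2759 x 0.03561 = 0.009825 mol; V(HClO4) at equivalence = 0.009825/0.1509 = 0.06511 L.
At equivalence the base is fully converted to CH3NH3+; total volume = 0.1007 L, so [CH3NH3+] = 0.009825/0.1007 = 0.09755 M.
Ka(CH3NH3+) = Kw/Kb = 1.0e-14 / 4.4 x 10^-4 = 2.27e-11.
[H^+] = sqrt(Ka x [CH3NH3+]) = sqrt(2.27e-11 x 0.09755) = 1.49e-6 M.
pH = -log(1.49e-6) = 5.83.

5.83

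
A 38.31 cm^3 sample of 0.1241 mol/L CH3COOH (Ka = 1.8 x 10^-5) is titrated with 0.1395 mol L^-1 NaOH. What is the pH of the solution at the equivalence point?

8.78

n(CH3COOH) = 0.1241 x 0.03831 = 0.004754 mol; V(NaOH) at equivalence = 0.004754/0.1395 = 0.03408 L.
At equivalence all the acid is converted to CH3COO-; total volume = 0.03831 + 0.03408 = 0.07239 L, so [CH3COO-] = 0.004754/0.07239 = 0.06568 M.
Kb = Kw/Ka = 1.0e-14 / 1.8 x 10^-5 = 5.56e-10.
[OH^-] = sqrt(Kb x [CH3COO-]) = sqrt(5.56e-10 x 0.06568) = 6.04e-6 M.
pOH = 5.22, so pH = 14.00 - 5.22 = 8.78.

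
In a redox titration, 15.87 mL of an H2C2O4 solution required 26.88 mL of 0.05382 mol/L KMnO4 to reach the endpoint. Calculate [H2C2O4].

n(KMnO4) = 0.05382 x 0.02688 = 0.001447 mol.
From the balanced equation, 2 mol KMnO4 reacts with 5 mol H2C2O4, so n(H2C2O4) = 0.001447 x 5/2 = 0.003617 mol.
[H2C2O4] = 0.003617 / 0.01587 L = 0.228 M.

0.228 M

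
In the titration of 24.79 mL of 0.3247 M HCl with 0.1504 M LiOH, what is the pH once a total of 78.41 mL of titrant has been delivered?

n(acid) = 0.3247 x 0.02479 = 0.008049 mol; n(LiOH) added = 0.1504 x 0.07841 = 0.01179 mol.
Base is in excess by 0.01179 - 0.008049 = 0.003744 mol in a total volume of 0.1032 L.
[OH^-] = 0.003744/0.1032 = 0.03627 M, so pOH = 1.44 and pH = 14.00 - 1.44 = 12.56.

12.56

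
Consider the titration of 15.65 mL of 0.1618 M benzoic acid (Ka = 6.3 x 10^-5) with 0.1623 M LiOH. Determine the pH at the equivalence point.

n(C6H5COOH) = 0.1618 x 0.01565 = 0.002532 mol; V(LiOH) at equivalence = 0.002532/0.1623 = 0.01560 L.
At equivalence all the acid is converted to C6H5COO-; total volume = 0.01565 + 0.01560 = 0.03125 L, so [C6H5COO-] = 0.002532/0.03125 = 0.08102 M.
Kb = Kw/Ka = 1.0e-14 / 6.3 x 10^-5 = 1.59e-10.
[OH^-] = sqrt(Kb x [C6H5COO-]) = sqrt(1.59e-10 x 0.08102) = 3.59e-6 M.
pOH = 5.45, so pH = 14.00 - 5.45 = 8.55.

8.55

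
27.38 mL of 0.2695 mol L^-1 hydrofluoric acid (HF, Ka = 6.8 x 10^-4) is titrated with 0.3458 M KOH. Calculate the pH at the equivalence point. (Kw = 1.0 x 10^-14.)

n(HF) = 0.2695 x 0.02738 = 0.007379 mol; V(KOH) at equivalence = 0.007379/0.3458 = 0.02134 L.
At equivalence all the acid is converted to F-; total volume = 0.02738 + 0.02134 = 0.04872 L, so [F-] = 0.007379/0.04872 = 0.1515 M.
Kb = Kw/Ka = 1.0e-14 / 6.8 x 10^-4 = 1.47e-11.
[OH^-] = sqrt(Kb x [F-]) = sqrt(1.47e-11 x 0.1515) = 1.49e-6 M.
pOH = 5.83, so pH = 14.00 - 5.83 = 8.17.

8.17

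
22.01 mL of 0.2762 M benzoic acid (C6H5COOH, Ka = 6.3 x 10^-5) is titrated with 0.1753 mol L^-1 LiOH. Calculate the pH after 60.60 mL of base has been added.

n(acid) = 0.2762 x 0.02201 = 0.006079 mol; n(LiOH) added = 0.1753 x 0.06060 = 0.01062 mol.
Base is in excess by 0.01062 - 0.006079 = 0.004544 mol in a total volume of 0.08261 L.
[OH^-] = 0.004544/0.08261 = 0.05501 M, so pOH = 1.26 and pH = 14.00 - 1.26 = 12.74.

12.74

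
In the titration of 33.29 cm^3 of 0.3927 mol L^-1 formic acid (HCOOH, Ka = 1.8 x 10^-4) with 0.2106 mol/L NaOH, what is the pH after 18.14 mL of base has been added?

Initial n(HCOOH) = 0.3927 x 0.03329 = 0.01307 mol.
n(NaOH) added = 0.2106 x 0.01814 = 0.003820 mol, converting that many moles of HCOOH to HCOO-.
Remaining n(HCOOH) = 0.009253 mol; n(HCOO-) = 0.003820 mol.
By Henderson-Hasselbalch, pH = pKa + log([A^-]/[HA]) = 3.74 + log(0.003820/0.009253) = 3.74 + (-0.38) = 3.36.

3.36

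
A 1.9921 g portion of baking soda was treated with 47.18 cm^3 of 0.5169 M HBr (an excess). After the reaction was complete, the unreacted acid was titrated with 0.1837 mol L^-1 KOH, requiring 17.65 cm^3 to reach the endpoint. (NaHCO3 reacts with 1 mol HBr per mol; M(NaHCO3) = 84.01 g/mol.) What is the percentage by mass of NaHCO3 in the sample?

89.2%

Total n(HBr) added = 0.5169 x 0.04718 = 0.02439 mol.
n(KOH) used = 0.1837 x 0.01765 = 0.003242 mol, which equals the excess n(HBr).
So n(HBr) consumed by the sample = 0.02439 - 0.003242 = 0.02115 mol.
n(NaHCO3) = 0.02115 / 1 = 0.02115 mol.
mass NaHCO3 = 0.02115 x 84.01 = 1.776 g, so %NaHCO3 = 1.776/1.9921 x 100 = 89.2%.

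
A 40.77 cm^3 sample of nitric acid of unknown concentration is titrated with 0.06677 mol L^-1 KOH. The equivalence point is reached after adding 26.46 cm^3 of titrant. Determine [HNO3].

n(KOH) delivered = 0.06677 x 0.02646 = 0.001767 mol.
For a 1:1 reaction, n(HNO3) = 0.001767 mol.
[HNO3] = 0.001767 mol / 0.04077 L = 0.0433 M.

0.0433 M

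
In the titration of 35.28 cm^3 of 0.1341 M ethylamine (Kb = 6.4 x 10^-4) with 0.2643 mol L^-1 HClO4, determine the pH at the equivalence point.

5.93

n(C2H5NH2) = 0.1341 x 0.03528 = 0.004731 mol; V(HClO4) at equivalence = 0.004731/0.2643 = 0.01790 L.
At equivalence the base is fully converted to C2H5NH3+; total volume = 0.05318 L, so [C2H5NH3+] = 0.004731/0.05318 = 0.08896 M.
Ka(C2H5NH3+) = Kw/Kb = 1.0e-14 / 6.4 x 10^-4 = 1.56e-11.
[H^+] = sqrt(Ka x [C2H5NH3+]) = sqrt(1.56e-11 x 0.08896) = 1.18e-6 M.
pH = -log(1.18e-6) = 5.93.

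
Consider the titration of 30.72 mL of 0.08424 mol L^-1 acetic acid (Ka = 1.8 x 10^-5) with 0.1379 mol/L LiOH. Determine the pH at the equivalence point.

n(CH3COOH) = 0.08424 x 0.03072 = 0.002588 mol; V(LiOH) at equivalence = 0.002588/0.1379 = 0.01877 L.
At equivalence all the acid is converted to CH3COO-; total volume = 0.03072 + 0.01877 = 0.04949 L, so [CH3COO-] = 0.002588/0.04949 = 0.05229 M.
Kb = Kw/Ka = 1.0e-14 / 1.8 x 10^-5 = 5.56e-10.
[OH^-] = sqrt(Kb x [CH3COO-]) = sqrt(5.56e-10 x 0.05229) = 5.39e-6 M.
pOH = 5.27, so pH = 14.00 - 5.27 = 8.73.

8.73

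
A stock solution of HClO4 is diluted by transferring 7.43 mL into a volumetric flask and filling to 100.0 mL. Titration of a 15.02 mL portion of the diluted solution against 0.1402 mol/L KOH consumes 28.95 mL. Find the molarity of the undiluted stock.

3.64 M

n(KOH) = 0.1402 x 0.02895 = 0.004059 mol.
n(HClO4) in the aliquot = 0.004059 mol.
[diluted HClO4] = 0.004059 / 0.01502 = 0.2702 M.
Dilution factor = 100.0/7.430 = 13.46, so [stock] = 0.2702 x 13.46 = 3.64 M.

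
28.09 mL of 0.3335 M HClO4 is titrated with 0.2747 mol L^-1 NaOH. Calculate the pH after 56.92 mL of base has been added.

n(acid) = 0.3335 x 0.02809 = 0.009368 mol; n(NaOH) added = 0.2747 x 0.05692 = 0.01564 mol.
Base is in excess by 0.01564 - 0.009368 = 0.006268 mol in a total volume of 0.08501 L.
[OH^-] = 0.006268/0.08501 = 0.07373 M, so pOH = 1.13 and pH = 14.00 - 1.13 = 12.87.

12.87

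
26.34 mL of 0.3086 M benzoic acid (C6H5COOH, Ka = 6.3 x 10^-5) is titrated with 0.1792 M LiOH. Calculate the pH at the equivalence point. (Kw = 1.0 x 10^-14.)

8.63

n(C6H5COOH) = 0.3086 x 0.02634 = 0.008129 mol; V(LiOH) at equivalence = 0.008129/0.1792 = 0.04536 L.
At equivalence all the acid is converted to C6H5COO-; total volume = 0.02634 + 0.04536 = 0.07170 L, so [C6H5COO-] = 0.008129/0.07170 = 0.1134 M.
Kb = Kw/Ka = 1.0e-14 / 6.3 x 10^-5 = 1.59e-10.
[OH^-] = sqrt(Kb x [C6H5COO-]) = sqrt(1.59e-10 x 0.1134) = 4.24e-6 M.
pOH = 5.37, so pH = 14.00 - 5.37 = 8.63.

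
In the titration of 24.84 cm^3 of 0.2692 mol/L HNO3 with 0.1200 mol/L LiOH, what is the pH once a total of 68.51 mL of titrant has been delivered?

12.22

n(acid) = 0.2692 x 0.02484 = 0.006687 mol; n(LiOH) added = 0.1200 x 0.06851 = 0.008221 mol.
Base is in excess by 0.008221 - 0.006687 = 0.001534 mol in a total volume of 0.09335 L.
[OH^-] = 0.001534/0.09335 = 0.01644 M, so pOH = 1.78 and pH = 14.00 - 1.78 = 12.22.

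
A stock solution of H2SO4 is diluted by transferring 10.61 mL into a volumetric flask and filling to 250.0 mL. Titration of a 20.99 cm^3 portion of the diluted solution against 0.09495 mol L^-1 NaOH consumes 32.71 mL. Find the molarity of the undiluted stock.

n(NaOH) = 0.09495 x 0.03271 = 0.003106 mol.
n(H2SO4) in the aliquot = 0.003106 x 1/2 = 0.001553 mol.
[diluted H2SO4] = 0.001553 / 0.02099 = 0.07398 M.
Dilution factor = 250.0/10.61 = 23.56, so [stock] = 0.07398 x 23.56 = 1.74 M.

1.74 M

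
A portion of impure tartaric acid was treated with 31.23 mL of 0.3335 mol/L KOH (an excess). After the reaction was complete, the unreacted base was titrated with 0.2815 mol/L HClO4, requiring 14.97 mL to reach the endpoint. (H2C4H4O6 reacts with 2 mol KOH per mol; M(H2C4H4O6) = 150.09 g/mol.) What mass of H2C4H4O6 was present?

0.465 g

Total n(KOH) added = 0.3335 x 0.03123 = 0.01042 mol.
n(HClO4) used = 0.2815 x 0.01497 = 0.004214 mol, which equals the excess n(KOH).
So n(KOH) consumed by the sample = 0.01042 - 0.004214 = 0.006201 mol.
n(H2C4H4O6) = 0.006201 / 2 = 0.003101 mol.
mass = 0.003101 mol x 150.09 g/mol = 0.465 g.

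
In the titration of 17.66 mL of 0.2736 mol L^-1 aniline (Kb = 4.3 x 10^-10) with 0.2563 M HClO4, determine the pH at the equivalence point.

n(C6H5NH2) = 0.2736 x 0.01766 = 0.004832 mol; V(HClO4) at equivalence = 0.004832/0.2563 = 0.01885 L.
At equivalence the base is fully converted to C6H5NH3+; total volume = 0.03651 L, so [C6H5NH3+] = 0.004832/0.03651 = 0.1323 M.
Ka(C6H5NH3+) = Kw/Kb = 1.0e-14 / 4.3 x 10^-10 = 2.33e-5.
[H^+] = sqrt(Ka x [C6H5NH3+]) = sqrt(2.33e-5 x 0.1323) = 0.00175 M.
pH = -log(0.00175) = 2.76.

2.76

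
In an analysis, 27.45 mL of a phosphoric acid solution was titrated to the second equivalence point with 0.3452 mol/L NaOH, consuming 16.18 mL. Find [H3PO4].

0.102 M

n(NaOH) = 0.3452 x 0.01618 = 0.005585 mol.
At the second equivalence point, 2 mol OH^- react per mol H3PO4, so n(H3PO4) = 0.005585 / 2 = 0.002793 mol.
[H3PO4] = 0.002793 / 0.02745 L = 0.102 M.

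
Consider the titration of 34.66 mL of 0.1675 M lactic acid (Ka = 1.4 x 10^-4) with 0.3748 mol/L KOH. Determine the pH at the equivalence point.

8.46

n(HC3H5O3) = 0.1675 x 0.03466 = 0.005806 mol; V(KOH) at equivalence = 0.005806/0.3748 = 0.01549 L.
At equivalence all the acid is converted to C3H5O3-; total volume = 0.03466 + 0.01549 = 0.05015 L, so [C3H5O3-] = 0.005806/0.05015 = 0.1158 M.
Kb = Kw/Ka = 1.0e-14 / 1.4 x 10^-4 = 7.14e-11.
[OH^-] = sqrt(Kb x [C3H5O3-]) = sqrt(7.14e-11 x 0.1158) = 2.88e-6 M.
pOH = 5.54, so pH = 14.00 - 5.54 = 8.46.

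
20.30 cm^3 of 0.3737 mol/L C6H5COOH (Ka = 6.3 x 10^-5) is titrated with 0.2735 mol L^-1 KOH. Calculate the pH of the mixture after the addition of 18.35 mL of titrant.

4.49

Initial n(C6H5COOH) = 0.3737 x 0.02030 = 0.007586 mol.
n(KOH) added = 0.2735 x 0.01835 = 0.005019 mol, converting that many moles of C6H5COOH to C6H5COO-.
Remaining n(C6H5COOH) = 0.002567 mol; n(C6H5COO-) = 0.005019 mol.
By Henderson-Hasselbalch, pH = pKa + log([A^-]/[HA]) = 4.20 + log(0.005019/0.002567) = 4.20 + (+0.29) = 4.49.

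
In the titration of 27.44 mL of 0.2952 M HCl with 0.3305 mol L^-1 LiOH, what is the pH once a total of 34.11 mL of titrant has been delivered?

n(acid) = 0.2952 x 0.02744 = 0.008100 mol; n(LiOH) added = 0.3305 x 0.03411 = 0.01127 mol.
Base is in excess by 0.01127 - 0.008100 = 0.003173 mol in a total volume of 0.06155 L.
[OH^-] = 0.003173/0.06155 = 0.05155 M, so pOH = 1.29 and pH = 14.00 - 1.29 = 12.71.

12.71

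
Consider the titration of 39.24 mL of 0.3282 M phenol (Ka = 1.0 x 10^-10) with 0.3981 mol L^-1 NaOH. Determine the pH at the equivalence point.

11.63

n(C6H5OH) = 0.3282 x 0.03924 = 0.01288 mol; V(NaOH) at equivalence = 0.01288/0.3981 = 0.03235 L.
At equivalence all the acid is converted to C6H5O-; total volume = 0.03924 + 0.03235 = 0.07159 L, so [C6H5O-] = 0.01288/0.07159 = 0.1799 M.
Kb = Kw/Ka = 1.0e-14 / 1.0 x 10^-10 = 0.000100.
[OH^-] = sqrt(Kb x [C6H5O-]) = sqrt(0.000100 x 0.1799) = 0.00424 M.
pOH = 2.37, so pH = 14.00 - 2.37 = 11.63.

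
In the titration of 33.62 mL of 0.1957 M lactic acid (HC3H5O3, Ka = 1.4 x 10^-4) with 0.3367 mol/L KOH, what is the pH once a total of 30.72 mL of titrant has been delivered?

12.77

n(acid) = 0.1957 x 0.03362 = 0.006579 mol; n(KOH) added = 0.3367 x 0.03072 = 0.01034 mol.
Base is in excess by 0.01034 - 0.006579 = 0.003764 mol in a total volume of 0.06434 L.
[OH^-] = 0.003764/0.06434 = 0.05850 M, so pOH = 1.23 and pH = 14.00 - 1.23 = 12.77.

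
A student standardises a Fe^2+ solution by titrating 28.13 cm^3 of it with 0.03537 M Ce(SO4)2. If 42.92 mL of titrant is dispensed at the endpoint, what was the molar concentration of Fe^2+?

0.0540 M

n(Ce(SO4)2) = 0.03537 x 0.04292 = 0.001518 mol.
From the balanced equation, 1 mol Ce(SO4)2 reacts with 1 mol Fe^2+, so n(Fe^2+) = 0.001518 x 1/1 = 0.001518 mol.
[Fe^2+] = 0.001518 / 0.02813 L = 0.0540 M.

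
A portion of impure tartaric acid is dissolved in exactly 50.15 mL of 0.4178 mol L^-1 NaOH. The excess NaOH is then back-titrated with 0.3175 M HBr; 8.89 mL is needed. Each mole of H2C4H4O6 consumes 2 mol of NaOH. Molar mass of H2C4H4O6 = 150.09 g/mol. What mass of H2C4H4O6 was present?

Total n(NaOH) added = 0.4178 x 0.05015 = 0.02095 mol.
n(HBr) used = 0.3175 x 0.008890 = 0.002823 mol, which equals the excess n(NaOH).
So n(NaOH) consumed by the sample = 0.02095 - 0.002823 = 0.01813 mol.
n(H2C4H4O6) = 0.01813 / 2 = 0.009065 mol.
mass = 0.009065 mol x 150.09 g/mol = 1.36 g.

1.36 g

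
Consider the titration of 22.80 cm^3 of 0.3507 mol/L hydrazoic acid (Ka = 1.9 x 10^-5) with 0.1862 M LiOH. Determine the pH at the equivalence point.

8.90

n(HN3) = 0.3507 x 0.02280 = 0.007996 mol; V(LiOH) at equivalence = 0.007996/0.1862 = 0.04294 L.
At equivalence all the acid is converted to N3-; total volume = 0.02280 + 0.04294 = 0.06574 L, so [N3-] = 0.007996/0.06574 = 0.1216 M.
Kb = Kw/Ka = 1.0e-14 / 1.9 x 10^-5 = 5.26e-10.
[OH^-] = sqrt(Kb x [N3-]) = sqrt(5.26e-10 x 0.1216) = 8.00e-6 M.
pOH = 5.10, so pH = 14.00 - 5.10 = 8.90.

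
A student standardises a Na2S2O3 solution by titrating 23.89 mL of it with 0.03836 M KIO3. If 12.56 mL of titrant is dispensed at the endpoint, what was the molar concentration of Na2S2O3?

n(KIO3) = 0.03836 x 0.01256 = 0.0004818 mol.
From the balanced equation, 1 mol KIO3 reacts with 6 mol Na2S2O3, so n(Na2S2O3) = 0.0004818 x 6/1 = 0.002891 mol.
[Na2S2O3] = 0.002891 / 0.02389 L = 0.121 M.

0.121 M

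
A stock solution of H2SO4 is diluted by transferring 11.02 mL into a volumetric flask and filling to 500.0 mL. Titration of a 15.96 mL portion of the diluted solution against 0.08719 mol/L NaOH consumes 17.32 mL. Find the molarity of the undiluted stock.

n(NaOH) = 0.08719 x 0.01732 = 0.001510 mol.
n(H2SO4) in the aliquot = 0.001510 x 1/2 = 0.0007551 mol.
[diluted H2SO4] = 0.0007551 / 0.01596 = 0.04731 M.
Dilution factor = 500.0/11.02 = 45.37, so [stock] = 0.04731 x 45.37 = 2.15 M.

2.15 M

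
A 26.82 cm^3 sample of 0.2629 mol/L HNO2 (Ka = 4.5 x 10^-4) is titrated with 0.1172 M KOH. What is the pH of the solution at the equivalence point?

8.13

n(HNO2) = 0.2629 x 0.02682 = 0.007051 mol; V(KOH) at equivalence = 0.007051/0.1172 = 0.06016 L.
At equivalence all the acid is converted to NO2-; total volume = 0.02682 + 0.06016 = 0.08698 L, so [NO2-] = 0.007051/0.08698 = 0.08106 M.
Kb = Kw/Ka = 1.0e-14 / 4.5 x 10^-4 = 2.22e-11.
[OH^-] = sqrt(Kb x [NO2-]) = sqrt(2.22e-11 x 0.08106) = 1.34e-6 M.
pOH = 5.87, so pH = 14.00 - 5.87 = 8.13.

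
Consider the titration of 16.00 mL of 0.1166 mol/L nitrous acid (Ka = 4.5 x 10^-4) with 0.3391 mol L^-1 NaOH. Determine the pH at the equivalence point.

8.14

n(HNO2) = 0.1166 x 0.01600 = 0.001866 mol; V(NaOH) at equivalence = 0.001866/0.3391 = 0.005502 L.
At equivalence all the acid is converted to NO2-; total volume = 0.01600 + 0.005502 = 0.02150 L, so [NO2-] = 0.001866/0.02150 = 0.08677 M.
Kb = Kw/Ka = 1.0e-14 / 4.5 x 10^-4 = 2.22e-11.
[OH^-] = sqrt(Kb x [NO2-]) = sqrt(2.22e-11 x 0.08677) = 1.39e-6 M.
pOH = 5.86, so pH = 14.00 - 5.86 = 8.14.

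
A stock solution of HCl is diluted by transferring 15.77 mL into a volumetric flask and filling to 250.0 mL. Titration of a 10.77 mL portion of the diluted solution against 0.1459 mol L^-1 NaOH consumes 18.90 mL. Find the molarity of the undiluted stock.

n(NaOH) = 0.1459 x 0.01890 = 0.002758 mol.
n(HCl) in the aliquot = 0.002758 mol.
[diluted HCl] = 0.002758 / 0.01077 = 0.2560 M.
Dilution factor = 250.0/15.77 = 15.85, so [stock] = 0.2560 x 15.85 = 4.06 M.

4.06 M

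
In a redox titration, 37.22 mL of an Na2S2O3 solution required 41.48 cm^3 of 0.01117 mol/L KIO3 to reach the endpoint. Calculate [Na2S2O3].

n(KIO3) = 0.01117 x 0.04148 = 0.0004633 mol.
From the balanced equation, 1 mol KIO3 reacts with 6 mol Na2S2O3, so n(Na2S2O3) = 0.0004633 x 6/1 = 0.002780 mol.
[Na2S2O3] = 0.002780 / 0.03722 L = 0.0747 M.

0.0747 M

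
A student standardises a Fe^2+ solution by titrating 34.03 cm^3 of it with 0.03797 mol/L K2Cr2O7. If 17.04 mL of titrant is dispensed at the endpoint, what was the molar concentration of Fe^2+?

0.114 M

n(K2Cr2O7) = 0.03797 x 0.01704 = 0.0006470 mol.
From the balanced equation, 1 mol K2Cr2O7 reacts with 6 mol Fe^2+, so n(Fe^2+) = 0.0006470 x 6/1 = 0.003882 mol.
[Fe^2+] = 0.003882 / 0.03403 L = 0.114 M.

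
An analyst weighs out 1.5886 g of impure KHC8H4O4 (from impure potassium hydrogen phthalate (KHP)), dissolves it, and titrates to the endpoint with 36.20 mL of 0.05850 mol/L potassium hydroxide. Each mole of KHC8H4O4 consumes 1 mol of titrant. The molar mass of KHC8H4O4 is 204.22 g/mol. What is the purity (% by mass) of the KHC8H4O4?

27.2%

n(KOH) = 0.05850 x 0.03620 = 0.002118 mol.
n(KHC8H4O4) = 0.002118 / 1 = 0.002118 mol.
mass of KHC8H4O4 = 0.002118 x 204.22 = 0.4325 g.
% purity = 0.4325 / 1.5886 x 100 = 27.2%.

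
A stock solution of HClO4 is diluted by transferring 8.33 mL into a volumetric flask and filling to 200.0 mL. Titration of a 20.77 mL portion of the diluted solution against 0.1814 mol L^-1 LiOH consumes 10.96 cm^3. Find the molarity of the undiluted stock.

n(LiOH) = 0.1814 x 0.01096 = 0.001988 mol.
n(HClO4) in the aliquot = 0.001988 mol.
[diluted HClO4] = 0.001988 / 0.02077 = 0.09572 M.
Dilution factor = 200.0/8.330 = 24.01, so [stock] = 0.09572 x 24.01 = 2.30 M.

2.30 M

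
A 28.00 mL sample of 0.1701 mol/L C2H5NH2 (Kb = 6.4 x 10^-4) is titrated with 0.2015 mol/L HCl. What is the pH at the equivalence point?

n(C2H5NH2) = 0.1701 x 0.02800 = 0.004763 mol; V(HCl) at equivalence = 0.004763/0.2015 = 0.02364 L.
At equivalence the base is fully converted to C2H5NH3+; total volume = 0.05164 L, so [C2H5NH3+] = 0.004763/0.05164 = 0.09224 M.
Ka(C2H5NH3+) = Kw/Kb = 1.0e-14 / 6.4 x 10^-4 = 1.56e-11.
[H^+] = sqrt(Ka x [C2H5NH3+]) = sqrt(1.56e-11 x 0.09224) = 1.20e-6 M.
pH = -log(1.20e-6) = 5.92.

5.92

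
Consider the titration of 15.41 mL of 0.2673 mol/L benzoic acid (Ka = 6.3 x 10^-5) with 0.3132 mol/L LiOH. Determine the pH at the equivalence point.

8.68

n(C6H5COOH) = 0.2673 x 0.01541 = 0.004119 mol; V(LiOH) at equivalence = 0.004119/0.3132 = 0.01315 L.
At equivalence all the acid is converted to C6H5COO-; total volume = 0.01541 + 0.01315 = 0.02856 L, so [C6H5COO-] = 0.004119/0.02856 = 0.1442 M.
Kb = Kw/Ka = 1.0e-14 / 6.3 x 10^-5 = 1.59e-10.
[OH^-] = sqrt(Kb x [C6H5COO-]) = sqrt(1.59e-10 x 0.1442) = 4.78e-6 M.
pOH = 5.32, so pH = 14.00 - 5.32 = 8.68.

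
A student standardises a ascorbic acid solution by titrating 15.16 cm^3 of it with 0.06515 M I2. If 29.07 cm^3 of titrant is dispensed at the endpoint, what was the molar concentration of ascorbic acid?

0.125 M

n(I2) = 0.06515 x 0.02907 = 0.001894 mol.
From the balanced equation, 1 mol I2 reacts with 1 mol ascorbic acid, so n(ascorbic acid) = 0.001894 x 1/1 = 0.001894 mol.
[ascorbic acid] = 0.001894 / 0.01516 L = 0.125 M.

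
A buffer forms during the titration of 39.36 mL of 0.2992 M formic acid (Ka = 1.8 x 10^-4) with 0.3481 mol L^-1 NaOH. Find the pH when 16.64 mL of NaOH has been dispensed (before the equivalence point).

3.73

Initial n(HCOOH) = 0.2992 x 0.03936 = 0.01178 mol.
n(NaOH) added = 0.3481 x 0.01664 = 0.005792 mol, converting that many moles of HCOOH to HCOO-.
Remaining n(HCOOH) = 0.005984 mol; n(HCOO-) = 0.005792 mol.
By Henderson-Hasselbalch, pH = pKa + log([A^-]/[HA]) = 3.74 + log(0.005792/0.005984) = 3.74 + (-0.01) = 3.73.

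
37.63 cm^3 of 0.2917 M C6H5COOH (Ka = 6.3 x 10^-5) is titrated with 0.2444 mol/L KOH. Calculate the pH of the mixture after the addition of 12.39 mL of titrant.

Initial n(C6H5COOH) = 0.2917 x 0.03763 = 0.01098 mol.
n(KOH) added = 0.2444 x 0.01239 = 0.003028 mol, converting that many moles of C6H5COOH to C6H5COO-.
Remaining n(C6H5COOH) = 0.007949 mol; n(C6H5COO-) = 0.003028 mol.
By Henderson-Hasselbalch, pH = pKa + log([A^-]/[HA]) = 4.20 + log(0.003028/0.007949) = 4.20 + (-0.42) = 3.78.

3.78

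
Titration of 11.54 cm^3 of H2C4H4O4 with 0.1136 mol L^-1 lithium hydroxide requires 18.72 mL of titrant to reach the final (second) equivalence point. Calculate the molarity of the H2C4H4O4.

0.0921 M

n(LiOH) = 0.1136 x 0.01872 = 0.002127 mol.
At the final (second) equivalence point, 2 mol OH^- react per mol H2C4H4O4, so n(H2C4H4O4) = 0.002127 / 2 = 0.001063 mol.
[H2C4H4O4] = 0.001063 / 0.01154 L = 0.0921 M.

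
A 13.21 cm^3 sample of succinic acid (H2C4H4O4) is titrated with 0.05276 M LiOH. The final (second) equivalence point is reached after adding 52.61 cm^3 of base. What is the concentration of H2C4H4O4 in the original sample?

n(LiOH) = 0.05276 x 0.05261 = 0.002776 mol.
At the final (second) equivalence point, 2 mol OH^- react per mol H2C4H4O4, so n(H2C4H4O4) = 0.002776 / 2 = 0.001388 mol.
[H2C4H4O4] = 0.001388 / 0.01321 L = 0.105 M.

0.105 M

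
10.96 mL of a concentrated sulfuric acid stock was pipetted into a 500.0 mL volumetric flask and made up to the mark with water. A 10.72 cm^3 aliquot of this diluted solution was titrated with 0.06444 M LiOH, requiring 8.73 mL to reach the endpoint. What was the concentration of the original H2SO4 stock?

n(LiOH) = 0.06444 x 0.008730 = 0.0005626 mol.
n(H2SO4) in the aliquot = 0.0005626 x 1/2 = 0.0002813 mol.
[diluted H2SO4] = 0.0002813 / 0.01072 = 0.02624 M.
Dilution factor = 500.0/10.96 = 45.62, so [stock] = 0.02624 x 45.62 = 1.20 M.

1.20 M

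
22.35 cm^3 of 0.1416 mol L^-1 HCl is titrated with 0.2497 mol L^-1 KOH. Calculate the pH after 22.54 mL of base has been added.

n(acid) = 0.1416 x 0.02235 = 0.003165 mol; n(KOH) added = 0.2497 x 0.02254 = 0.005628 mol.
Base is in excess by 0.005628 - 0.003165 = 0.002463 mol in a total volume of 0.04489 L.
[OH^-] = 0.002463/0.04489 = 0.05488 M, so pOH = 1.26 and pH = 14.00 - 1.26 = 12.74.

12.74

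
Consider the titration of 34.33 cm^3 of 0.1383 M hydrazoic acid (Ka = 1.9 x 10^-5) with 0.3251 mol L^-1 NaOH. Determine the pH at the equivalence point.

n(HN3) = 0.1383 x 0.03433 = 0.004748 mol; V(NaOH) at equivalence = 0.004748/0.3251 = 0.01460 L.
At equivalence all the acid is converted to N3-; total volume = 0.03433 + 0.01460 = 0.04893 L, so [N3-] = 0.004748/0.04893 = 0.09702 M.
Kb = Kw/Ka = 1.0e-14 / 1.9 x 10^-5 = 5.26e-10.
[OH^-] = sqrt(Kb x [N3-]) = sqrt(5.26e-10 x 0.09702) = 7.15e-6 M.
pOH = 5.15, so pH = 14.00 - 5.15 = 8.85.

8.85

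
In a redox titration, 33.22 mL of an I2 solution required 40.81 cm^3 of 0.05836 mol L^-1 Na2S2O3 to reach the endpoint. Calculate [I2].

0.0358 M

n(Na2S2O3) = 0.05836 x 0.04081 = 0.002382 mol.
From the balanced equation, 2 mol Na2S2O3 reacts with 1 mol I2, so n(I2) = 0.002382 x 1/2 = 0.001191 mol.
[I2] = 0.001191 / 0.03322 L = 0.0358 M.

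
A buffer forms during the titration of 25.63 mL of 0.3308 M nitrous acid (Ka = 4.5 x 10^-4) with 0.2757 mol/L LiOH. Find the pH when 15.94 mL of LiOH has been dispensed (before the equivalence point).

Initial n(HNO2) = 0.3308 x 0.02563 = 0.008478 mol.
n(LiOH) added = 0.2757 x 0.01594 = 0.004395 mol, converting that many moles of HNO2 to NO2-.
Remaining n(HNO2) = 0.004084 mol; n(NO2-) = 0.004395 mol.
By Henderson-Hasselbalch, pH = pKa + log([A^-]/[HA]) = 3.35 + log(0.004395/0.004084) = 3.35 + (+0.03) = 3.38.

3.38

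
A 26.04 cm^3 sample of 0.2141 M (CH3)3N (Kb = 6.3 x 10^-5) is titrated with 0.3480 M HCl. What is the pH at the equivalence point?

5.34

n((CH3)3N) = 0.2141 x 0.02604 = 0.005575 mol; V(HCl) at equivalence = 0.005575/0.3480 = 0.01602 L.
At equivalence the base is fully converted to (CH3)3NH+; total volume = 0.04206 L, so [(CH3)3NH+] = 0.005575/0.04206 = 0.1326 M.
Ka((CH3)3NH+) = Kw/Kb = 1.0e-14 / 6.3 x 10^-5 = 1.59e-10.
[H^+] = sqrt(Ka x [(CH3)3NH+]) = sqrt(1.59e-10 x 0.1326) = 4.59e-6 M.
pH = -log(4.59e-6) = 5.34.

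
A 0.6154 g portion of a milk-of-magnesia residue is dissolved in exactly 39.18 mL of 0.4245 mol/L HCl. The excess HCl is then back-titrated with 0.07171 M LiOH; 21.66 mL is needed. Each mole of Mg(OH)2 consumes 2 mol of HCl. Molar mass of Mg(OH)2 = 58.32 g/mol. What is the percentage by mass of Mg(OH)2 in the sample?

Total n(HCl) added = 0.4245 x 0.03918 = 0.01663 mol.
n(LiOH) used = 0.07171 x 0.02166 = 0.001553 mol, which equals the excess n(HCl).
So n(HCl) consumed by the sample = 0.01663 - 0.001553 = 0.01508 mol.
n(Mg(OH)2) = 0.01508 / 2 = 0.007539 mol.
mass Mg(OH)2 = 0.007539 x 58.32 = 0.4397 g, so %Mg(OH)2 = 0.4397/0.6154 x 100 = 71.4%.

71.4%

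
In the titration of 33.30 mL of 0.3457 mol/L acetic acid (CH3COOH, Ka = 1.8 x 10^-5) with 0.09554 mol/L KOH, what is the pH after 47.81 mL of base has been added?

Initial n(CH3COOH) = 0.3457 x 0.03330 = 0.01151 mol.
n(KOH) added = 0.09554 x 0.04781 = 0.004568 mol, converting that many moles of CH3COOH to CH3COO-.
Remaining n(CH3COOH) = 0.006944 mol; n(CH3COO-) = 0.004568 mol.
By Henderson-Hasselbalch, pH = pKa + log([A^-]/[HA]) = 4.74 + log(0.004568/0.006944) = 4.74 + (-0.18) = 4.56.

4.56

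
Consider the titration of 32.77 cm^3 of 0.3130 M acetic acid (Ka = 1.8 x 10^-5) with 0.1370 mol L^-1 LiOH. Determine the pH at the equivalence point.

n(CH3COOH) = 0.3130 x 0.03277 = 0.01026 mol; V(LiOH) at equivalence = 0.01026/0.1370 = 0.07487 L.
At equivalence all the acid is converted to CH3COO-; total volume = 0.03277 + 0.07487 = 0.1076 L, so [CH3COO-] = 0.01026/0.1076 = 0.09529 M.
Kb = Kw/Ka = 1.0e-14 / 1.8 x 10^-5 = 5.56e-10.
[OH^-] = sqrt(Kb x [CH3COO-]) = sqrt(5.56e-10 x 0.09529) = 7.28e-6 M.
pOH = 5.14, so pH = 14.00 - 5.14 = 8.86.

8.86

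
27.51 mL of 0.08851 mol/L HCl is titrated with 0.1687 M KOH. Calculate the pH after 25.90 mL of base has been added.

12.56

n(acid) = 0.08851 x 0.02751 = 0.002435 mol; n(KOH) added = 0.1687 x 0.02590 = 0.004369 mol.
Base is in excess by 0.004369 - 0.002435 = 0.001934 mol in a total volume of 0.05341 L.
[OH^-] = 0.001934/0.05341 = 0.03622 M, so pOH = 1.44 and pH = 14.00 - 1.44 = 12.56.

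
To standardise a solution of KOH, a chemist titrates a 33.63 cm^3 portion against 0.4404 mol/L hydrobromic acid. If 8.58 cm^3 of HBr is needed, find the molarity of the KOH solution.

n(HBr) delivered = 0.4404 x 0.008580 = 0.003779 mol.
For a 1:1 reaction, n(KOH) = 0.003779 mol.
[KOH] = 0.003779 mol / 0.03363 L = 0.112 M.

0.112 M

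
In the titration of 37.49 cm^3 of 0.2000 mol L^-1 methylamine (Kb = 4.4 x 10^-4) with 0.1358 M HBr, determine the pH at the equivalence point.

5.87

n(CH3NH2) = 0.2000 x 0.03749 = 0.007498 mol; V(HBr) at equivalence = 0.007498/0.1358 = 0.05521 L.
At equivalence the base is fully converted to CH3NH3+; total volume = 0.09270 L, so [CH3NH3+] = 0.007498/0.09270 = 0.08088 M.
Ka(CH3NH3+) = Kw/Kb = 1.0e-14 / 4.4 x 10^-4 = 2.27e-11.
[H^+] = sqrt(Ka x [CH3NH3+]) = sqrt(2.27e-11 x 0.08088) = 1.36e-6 M.
pH = -log(1.36e-6) = 5.87.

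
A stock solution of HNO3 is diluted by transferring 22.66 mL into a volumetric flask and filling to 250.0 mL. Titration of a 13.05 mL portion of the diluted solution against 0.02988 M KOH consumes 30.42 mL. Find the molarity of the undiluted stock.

n(KOH) = 0.02988 x 0.03042 = 0.0009089 mol.
n(HNO3) in the aliquot = 0.0009089 mol.
[diluted HNO3] = 0.0009089 / 0.01305 = 0.06965 M.
Dilution factor = 250.0/22.66 = 11.03, so [stock] = 0.06965 x 11.03 = 0.768 M.

0.768 M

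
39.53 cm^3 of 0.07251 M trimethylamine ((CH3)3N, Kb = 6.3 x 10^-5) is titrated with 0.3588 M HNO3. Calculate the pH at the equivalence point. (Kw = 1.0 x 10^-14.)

5.51

n((CH3)3N) = 0.07251 x 0.03953 = 0.002866 mol; V(HNO3) at equivalence = 0.002866/0.3588 = 0.007989 L.
At equivalence the base is fully converted to (CH3)3NH+; total volume = 0.04752 L, so [(CH3)3NH+] = 0.002866/0.04752 = 0.06032 M.
Ka((CH3)3NH+) = Kw/Kb = 1.0e-14 / 6.3 x 10^-5 = 1.59e-10.
[H^+] = sqrt(Ka x [(CH3)3NH+]) = sqrt(1.59e-10 x 0.06032) = 3.09e-6 M.
pH = -log(3.09e-6) = 5.51.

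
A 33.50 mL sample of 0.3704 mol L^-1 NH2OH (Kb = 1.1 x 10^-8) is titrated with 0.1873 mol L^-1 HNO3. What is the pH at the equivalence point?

n(NH2OH) = 0.3704 x 0.03350 = 0.01241 mol; V(HNO3) at equivalence = 0.01241/0.1873 = 0.06625 L.
At equivalence the base is fully converted to NH3OH+; total volume = 0.09975 L, so [NH3OH+] = 0.01241/0.09975 = 0.1244 M.
Ka(NH3OH+) = Kw/Kb = 1.0e-14 / 1.1 x 10^-8 = 9.09e-7.
[H^+] = sqrt(Ka x [NH3OH+]) = sqrt(9.09e-7 x 0.1244) = 0.000336 M.
pH = -log(0.000336) = 3.47.

3.47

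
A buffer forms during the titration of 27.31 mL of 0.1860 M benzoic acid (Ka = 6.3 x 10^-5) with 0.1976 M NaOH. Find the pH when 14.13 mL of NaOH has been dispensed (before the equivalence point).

Initial n(C6H5COOH) = 0.1860 x 0.02731 = 0.005080 mol.
n(NaOH) added = 0.1976 x 0.01413 = 0.002792 mol, converting that many moles of C6H5COOH to C6H5COO-.
Remaining n(C6H5COOH) = 0.002288 mol; n(C6H5COO-) = 0.002792 mol.
By Henderson-Hasselbalch, pH = pKa + log([A^-]/[HA]) = 4.20 + log(0.002792/0.002288) = 4.20 + (+0.09) = 4.29.

4.29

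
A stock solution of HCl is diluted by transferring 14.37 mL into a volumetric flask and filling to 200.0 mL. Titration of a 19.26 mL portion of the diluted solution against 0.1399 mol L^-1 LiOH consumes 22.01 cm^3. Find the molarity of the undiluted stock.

2.23 M

n(LiOH) = 0.1399 x 0.02201 = 0.003079 mol.
n(HCl) in the aliquot = 0.003079 mol.
[diluted HCl] = 0.003079 / 0.01926 = 0.1599 M.
Dilution factor = 200.0/14.37 = 13.92, so [stock] = 0.1599 x 13.92 = 2.23 M.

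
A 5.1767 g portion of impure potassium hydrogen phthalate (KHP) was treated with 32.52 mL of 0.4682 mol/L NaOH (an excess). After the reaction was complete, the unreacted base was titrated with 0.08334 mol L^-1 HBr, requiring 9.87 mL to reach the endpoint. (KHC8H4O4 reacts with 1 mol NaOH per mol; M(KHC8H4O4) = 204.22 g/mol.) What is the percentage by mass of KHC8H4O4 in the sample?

Total n(NaOH) added = 0.4682 x 0.03252 = 0.01523 mol.
n(HBr) used = 0.08334 x 0.009870 = 0.0008226 mol, which equals the excess n(NaOH).
So n(NaOH) consumed by the sample = 0.01523 - 0.0008226 = 0.01440 mol.
n(KHC8H4O4) = 0.01440 / 1 = 0.01440 mol.
mass KHC8H4O4 = 0.01440 x 204.22 = 2.941 g, so %KHC8H4O4 = 2.941/5.1767 x 100 = 56.8%.

56.8%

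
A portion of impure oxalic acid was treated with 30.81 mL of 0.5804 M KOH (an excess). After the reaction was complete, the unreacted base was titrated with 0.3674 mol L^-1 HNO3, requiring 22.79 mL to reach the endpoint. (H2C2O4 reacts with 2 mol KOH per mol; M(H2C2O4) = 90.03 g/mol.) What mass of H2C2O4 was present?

0.428 g

Total n(KOH) added = 0.5804 x 0.03081 = 0.01788 mol.
n(HNO3) used = 0.3674 x 0.02279 = 0.008373 mol, which equals the excess n(KOH).
So n(KOH) consumed by the sample = 0.01788 - 0.008373 = 0.009509 mol.
n(H2C2O4) = 0.009509 / 2 = 0.004755 mol.
mass = 0.004755 mol x 90.03 g/mol = 0.428 g.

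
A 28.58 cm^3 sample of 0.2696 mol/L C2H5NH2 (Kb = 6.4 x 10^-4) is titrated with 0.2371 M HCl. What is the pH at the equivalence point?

5.85

n(C2H5NH2) = 0.2696 x 0.02858 = 0.007705 mol; V(HCl) at equivalence = 0.007705/0.2371 = 0.03250 L.
At equivalence the base is fully converted to C2H5NH3+; total volume = 0.06108 L, so [C2H5NH3+] = 0.007705/0.06108 = 0.1262 M.
Ka(C2H5NH3+) = Kw/Kb = 1.0e-14 / 6.4 x 10^-4 = 1.56e-11.
[H^+] = sqrt(Ka x [C2H5NH3+]) = sqrt(1.56e-11 x 0.1262) = 1.40e-6 M.
pH = -log(1.40e-6) = 5.85.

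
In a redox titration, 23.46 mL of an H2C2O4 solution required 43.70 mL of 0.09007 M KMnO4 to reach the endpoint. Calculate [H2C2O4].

0.419 M

n(KMnO4) = 0.09007 x 0.04370 = 0.003936 mol.
From the balanced equation, 2 mol KMnO4 reacts with 5 mol H2C2O4, so n(H2C2O4) = 0.003936 x 5/2 = 0.009840 mol.
[H2C2O4] = 0.009840 / 0.02346 L = 0.419 M.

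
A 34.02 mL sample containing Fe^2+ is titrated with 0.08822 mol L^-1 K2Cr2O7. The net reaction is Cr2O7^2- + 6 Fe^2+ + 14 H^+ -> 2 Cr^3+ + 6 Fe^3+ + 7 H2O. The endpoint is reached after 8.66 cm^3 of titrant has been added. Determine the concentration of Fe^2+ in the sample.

0.135 M

n(K2Cr2O7) = 0.08822 x 0.008660 = 0.0007640 mol.
From the balanced equation, 1 mol K2Cr2O7 reacts with 6 mol Fe^2+, so n(Fe^2+) = 0.0007640 x 6/1 = 0.004584 mol.
[Fe^2+] = 0.004584 / 0.03402 L = 0.135 M.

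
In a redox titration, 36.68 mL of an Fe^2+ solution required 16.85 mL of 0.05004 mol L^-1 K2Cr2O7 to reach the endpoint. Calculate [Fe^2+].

n(K2Cr2O7) = 0.05004 x 0.01685 = 0.0008432 mol.
From the balanced equation, 1 mol K2Cr2O7 reacts with 6 mol Fe^2+, so n(Fe^2+) = 0.0008432 x 6/1 = 0.005059 mol.
[Fe^2+] = 0.005059 / 0.03668 L = 0.138 M.

0.138 M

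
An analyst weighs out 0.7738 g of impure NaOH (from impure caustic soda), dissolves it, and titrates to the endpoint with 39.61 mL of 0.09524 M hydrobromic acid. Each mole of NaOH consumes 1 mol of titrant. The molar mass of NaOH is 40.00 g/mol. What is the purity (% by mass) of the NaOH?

n(HBr) = 0.09524 x 0.03961 = 0.003772 mol.
n(NaOH) = 0.003772 / 1 = 0.003772 mol.
mass of NaOH = 0.003772 x 40.00 = 0.1509 g.
% purity = 0.1509 / 0.7738 x 100 = 19.5%.

19.5%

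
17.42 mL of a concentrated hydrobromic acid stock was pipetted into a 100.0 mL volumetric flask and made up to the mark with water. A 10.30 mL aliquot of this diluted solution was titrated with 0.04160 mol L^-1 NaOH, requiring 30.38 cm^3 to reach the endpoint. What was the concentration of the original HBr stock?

0.704 M

n(NaOH) = 0.04160 x 0.03038 = 0.001264 mol.
n(HBr) in the aliquot = 0.001264 mol.
[diluted HBr] = 0.001264 / 0.01030 = 0.1227 M.
Dilution factor = 100.0/17.42 = 5.741, so [stock] = 0.1227 x 5.741 = 0.704 M.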